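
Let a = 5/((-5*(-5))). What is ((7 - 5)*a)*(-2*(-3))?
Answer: 12/5 ≈ 2.4000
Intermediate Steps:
a = ⅕ (a = 5/25 = 5*(1/25) = ⅕ ≈ 0.20000)
((7 - 5)*a)*(-2*(-3)) = ((7 - 5)*(⅕))*(-2*(-3)) = (2*(⅕))*6 = (⅖)*6 = 12/5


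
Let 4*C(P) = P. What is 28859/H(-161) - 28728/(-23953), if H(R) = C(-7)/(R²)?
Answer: -10238937566396/23953 ≈ -4.2746e+8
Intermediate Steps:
C(P) = P/4
H(R) = -7/(4*R²) (H(R) = ((¼)*(-7))/(R²) = -7/(4*R²))
28859/H(-161) - 28728/(-23953) = 28859/((-7/4/(-161)²)) - 28728/(-23953) = 28859/((-7/4*1/25921)) - 28728*(-1/23953) = 28859/(-1/14812) + 28728/23953 = 28859*(-14812) + 28728/23953 = -427459508 + 28728/23953 = -10238937566396/23953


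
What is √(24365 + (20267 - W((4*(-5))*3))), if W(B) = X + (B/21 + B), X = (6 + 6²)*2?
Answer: 2*√546483/7 ≈ 211.21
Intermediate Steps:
X = 84 (X = (6 + 36)*2 = 42*2 = 84)
W(B) = 84 + 22*B/21 (W(B) = 84 + (B/21 + B) = 84 + 22*B/21)
√(24365 + (20267 - W((4*(-5))*3))) = √(24365 + (20267 - (84 + 22*((4*(-5))*3)/21))) = √(24365 + (20267 - (84 + 22*(-20*3)/21))) = √(24365 + (20267 - (84 + (22/21)*(-60)))) = √(24365 + (20267 - (84 - 440/7))) = √(24365 + (20267 - 1*148/7)) = √(24365 + (20267 - 148/7)) = √(24365 + 141721/7) = √(312276/7) = 2*√546483/7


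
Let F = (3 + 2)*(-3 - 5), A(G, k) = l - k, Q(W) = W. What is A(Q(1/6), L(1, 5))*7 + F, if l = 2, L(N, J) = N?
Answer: -33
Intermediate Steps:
A(G, k) = 2 - k
F = -40 (F = 5*(-8) = -40)
A(Q(1/6), L(1, 5))*7 + F = (2 - 1*1)*7 - 40 = (2 - 1)*7 - 40 = 1*7 - 40 = 7 - 40 = -33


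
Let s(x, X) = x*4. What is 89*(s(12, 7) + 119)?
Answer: 14863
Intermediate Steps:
s(x, X) = 4*x
89*(s(12, 7) + 119) = 89*(4*12 + 119) = 89*(48 + 119) = 89*167 = 14863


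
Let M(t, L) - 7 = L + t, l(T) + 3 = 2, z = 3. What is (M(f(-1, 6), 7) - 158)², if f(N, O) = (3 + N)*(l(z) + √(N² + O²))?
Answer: 21464 - 584*√37 ≈ 17912.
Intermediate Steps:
l(T) = -1 (l(T) = -3 + 2 = -1)
f(N, O) = (-1 + √(N² + O²))*(3 + N) (f(N, O) = (3 + N)*(-1 + √(N² + O²)) = (-1 + √(N² + O²))*(3 + N))
M(t, L) = 7 + L + t (M(t, L) = 7 + (L + t) = 7 + L + t)
(M(f(-1, 6), 7) - 158)² = ((7 + 7 + (-3 - 1*(-1) + 3*√((-1)² + 6²) - √((-1)² + 6²))) - 158)² = ((7 + 7 + (-3 + 1 + 3*√(1 + 36) - √(1 + 36))) - 158)² = ((7 + 7 + (-3 + 1 + 3*√37 - √37)) - 158)² = ((7 + 7 + (-2 + 2*√37)) - 158)² = ((12 + 2*√37) - 158)² = (-146 + 2*√37)²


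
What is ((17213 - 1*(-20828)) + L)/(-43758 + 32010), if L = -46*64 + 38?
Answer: -35135/11748 ≈ -2.9907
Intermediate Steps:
L = -2906 (L = -2944 + 38 = -2906)
((17213 - 1*(-20828)) + L)/(-43758 + 32010) = ((17213 - 1*(-20828)) - 2906)/(-43758 + 32010) = ((17213 + 20828) - 2906)/(-11748) = (38041 - 2906)*(-1/11748) = 35135*(-1/11748) = -35135/11748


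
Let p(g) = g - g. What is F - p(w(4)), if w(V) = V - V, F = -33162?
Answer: -33162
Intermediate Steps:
w(V) = 0
p(g) = 0
F - p(w(4)) = -33162 - 1*0 = -33162 + 0 = -33162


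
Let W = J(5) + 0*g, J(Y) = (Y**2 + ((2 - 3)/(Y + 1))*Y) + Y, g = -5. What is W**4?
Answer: 937890625/1296 ≈ 7.2368e+5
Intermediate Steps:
J(Y) = Y + Y**2 - Y/(1 + Y) (J(Y) = (Y**2 + (-1/(1 + Y))*Y) + Y = (Y**2 - Y/(1 + Y)) + Y = Y + Y**2 - Y/(1 + Y))
W = 175/6 (W = 5**2*(2 + 5)/(1 + 5) + 0*(-5) = 25*7/6 + 0 = 25*(1/6)*7 + 0 = 175/6 + 0 = 175/6 ≈ 29.167)
W**4 = (175/6)**4 = 937890625/1296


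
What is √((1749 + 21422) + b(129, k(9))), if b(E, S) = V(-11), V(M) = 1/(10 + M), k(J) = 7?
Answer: √23170 ≈ 152.22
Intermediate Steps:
b(E, S) = -1 (b(E, S) = 1/(10 - 11) = 1/(-1) = -1)
√((1749 + 21422) + b(129, k(9))) = √((1749 + 21422) - 1) = √(23171 - 1) = √23170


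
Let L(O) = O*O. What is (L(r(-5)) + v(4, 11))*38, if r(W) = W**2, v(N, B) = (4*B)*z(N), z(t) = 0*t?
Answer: 23750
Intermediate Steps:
z(t) = 0
v(N, B) = 0 (v(N, B) = (4*B)*0 = 0)
L(O) = O**2
(L(r(-5)) + v(4, 11))*38 = (((-5)**2)**2 + 0)*38 = (25**2 + 0)*38 = (625 + 0)*38 = 625*38 = 23750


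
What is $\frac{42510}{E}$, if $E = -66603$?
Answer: $- \frac{14170}{22201} \approx -0.63826$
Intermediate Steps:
$\frac{42510}{E} = \frac{42510}{-66603} = 42510 \left(- \frac{1}{66603}\right) = - \frac{14170}{22201}$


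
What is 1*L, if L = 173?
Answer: 173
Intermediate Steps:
1*L = 1*173 = 173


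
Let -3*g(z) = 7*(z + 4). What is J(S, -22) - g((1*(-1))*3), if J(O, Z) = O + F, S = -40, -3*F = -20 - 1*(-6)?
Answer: -33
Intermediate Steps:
F = 14/3 (F = -(-20 - 1*(-6))/3 = -(-20 + 6)/3 = -1/3*(-14) = 14/3 ≈ 4.6667)
g(z) = -28/3 - 7*z/3 (g(z) = -7*(z + 4)/3 = -7*(4 + z)/3 = -(28 + 7*z)/3 = -28/3 - 7*z/3)
J(O, Z) = 14/3 + O (J(O, Z) = O + 14/3 = 14/3 + O)
J(S, -22) - g((1*(-1))*3) = (14/3 - 40) - (-28/3 - 7*1*(-1)*3/3) = -106/3 - (-28/3 - (-7)*3/3) = -106/3 - (-28/3 - 7/3*(-3)) = -106/3 - (-28/3 + 7) = -106/3 - 1*(-7/3) = -106/3 + 7/3 = -33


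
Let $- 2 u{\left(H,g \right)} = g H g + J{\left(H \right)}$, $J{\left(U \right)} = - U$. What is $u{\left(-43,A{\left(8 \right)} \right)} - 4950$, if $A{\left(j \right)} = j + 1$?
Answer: $-3230$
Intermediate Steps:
$A{\left(j \right)} = 1 + j$
$u{\left(H,g \right)} = \frac{H}{2} - \frac{H g^{2}}{2}$ ($u{\left(H,g \right)} = - \frac{g H g - H}{2} = - \frac{H g g - H}{2} = - \frac{H g^{2} - H}{2} = - \frac{- H + H g^{2}}{2} = \frac{H}{2} - \frac{H g^{2}}{2}$)
$u{\left(-43,A{\left(8 \right)} \right)} - 4950 = \frac{1}{2} \left(-43\right) \left(1 - \left(1 + 8\right)^{2}\right) - 4950 = \frac{1}{2} \left(-43\right) \left(1 - 9^{2}\right) - 4950 = \frac{1}{2} \left(-43\right) \left(1 - 81\right) - 4950 = \frac{1}{2} \left(-43\right) \left(-80\right) - 4950 = 1720 - 4950 = -3230$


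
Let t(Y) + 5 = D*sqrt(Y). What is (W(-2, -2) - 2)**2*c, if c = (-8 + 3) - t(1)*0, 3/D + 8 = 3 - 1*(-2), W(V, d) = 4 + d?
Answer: 0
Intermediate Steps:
D = -1 (D = 3/(-8 + (3 - 1*(-2))) = 3/(-8 + (3 + 2)) = 3/(-8 + 5) = 3/(-3) = 3*(-1/3) = -1)
t(Y) = -5 - sqrt(Y)
c = -5 (c = (-8 + 3) - (-5 - sqrt(1))*0 = -5 - (-5 - 1*1)*0 = -5 - (-5 - 1)*0 = -5 - (-6)*0 = -5 - 1*0 = -5 + 0 = -5)
(W(-2, -2) - 2)**2*c = ((4 - 2) - 2)**2*(-5) = (2 - 2)**2*(-5) = 0**2*(-5) = 0*(-5) = 0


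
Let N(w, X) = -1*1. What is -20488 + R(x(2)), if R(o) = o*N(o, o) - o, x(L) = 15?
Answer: -20518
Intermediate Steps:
N(w, X) = -1
R(o) = -2*o (R(o) = o*(-1) - o = -o - o = -2*o)
-20488 + R(x(2)) = -20488 - 2*15 = -20488 - 30 = -20518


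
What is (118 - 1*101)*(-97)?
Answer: -1649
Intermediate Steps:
(118 - 1*101)*(-97) = (118 - 101)*(-97) = 17*(-97) = -1649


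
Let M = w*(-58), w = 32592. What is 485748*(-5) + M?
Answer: -4319076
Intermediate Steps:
M = -1890336 (M = 32592*(-58) = -1890336)
485748*(-5) + M = 485748*(-5) - 1890336 = -2428740 - 1890336 = -4319076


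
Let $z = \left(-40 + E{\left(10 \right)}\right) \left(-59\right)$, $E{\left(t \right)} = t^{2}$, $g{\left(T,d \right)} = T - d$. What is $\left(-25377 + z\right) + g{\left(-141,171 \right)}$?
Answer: $-29229$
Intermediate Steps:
$z = -3540$ ($z = \left(-40 + 10^{2}\right) \left(-59\right) = \left(-40 + 100\right) \left(-59\right) = 60 \left(-59\right) = -3540$)
$\left(-25377 + z\right) + g{\left(-141,171 \right)} = \left(-25377 - 3540\right) - 312 = -28917 - 312 = -29229$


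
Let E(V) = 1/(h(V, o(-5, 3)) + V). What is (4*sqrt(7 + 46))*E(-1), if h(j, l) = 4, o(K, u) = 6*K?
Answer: 4*sqrt(53)/3 ≈ 9.7068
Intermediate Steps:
E(V) = 1/(4 + V)
(4*sqrt(7 + 46))*E(-1) = (4*sqrt(7 + 46))/(4 - 1) = (4*sqrt(53))/3 = (4*sqrt(53))*(1/3) = 4*sqrt(53)/3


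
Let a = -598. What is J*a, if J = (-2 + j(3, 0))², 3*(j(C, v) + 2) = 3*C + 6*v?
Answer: -598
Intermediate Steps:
j(C, v) = -2 + C + 2*v (j(C, v) = -2 + (3*C + 6*v)/3 = -2 + (C + 2*v) = -2 + C + 2*v)
J = 1 (J = (-2 + (-2 + 3 + 2*0))² = (-2 + (-2 + 3 + 0))² = (-2 + 1)² = (-1)² = 1)
J*a = 1*(-598) = -598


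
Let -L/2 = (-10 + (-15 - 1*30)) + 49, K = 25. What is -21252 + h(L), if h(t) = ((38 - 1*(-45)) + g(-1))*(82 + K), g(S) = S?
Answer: -12478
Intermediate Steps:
L = 12 (L = -2*((-10 + (-15 - 1*30)) + 49) = -2*((-10 + (-15 - 30)) + 49) = -2*((-10 - 45) + 49) = -2*(-55 + 49) = -2*(-6) = 12)
h(t) = 8774 (h(t) = ((38 - 1*(-45)) - 1)*(82 + 25) = ((38 + 45) - 1)*107 = (83 - 1)*107 = 82*107 = 8774)
-21252 + h(L) = -21252 + 8774 = -12478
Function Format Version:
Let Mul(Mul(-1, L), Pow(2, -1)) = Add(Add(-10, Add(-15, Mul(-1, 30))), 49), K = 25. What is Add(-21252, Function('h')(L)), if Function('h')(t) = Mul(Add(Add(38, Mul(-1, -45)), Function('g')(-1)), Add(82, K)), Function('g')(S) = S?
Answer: -12478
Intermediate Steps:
L = 12 (L = Mul(-2, Add(Add(-10, Add(-15, Mul(-1, 30))), 49)) = Mul(-2, Add(Add(-10, Add(-15, -30)), 49)) = Mul(-2, Add(Add(-10, -45), 49)) = Mul(-2, Add(-55, 49)) = Mul(-2, -6) = 12)
Function('h')(t) = 8774 (Function('h')(t) = Mul(Add(Add(38, Mul(-1, -45)), -1), Add(82, 25)) = Mul(Add(Add(38, 45), -1), 107) = Mul(Add(83, -1), 107) = Mul(82, 107) = 8774)
Add(-21252, Function('h')(L)) = Add(-21252, 8774) = -12478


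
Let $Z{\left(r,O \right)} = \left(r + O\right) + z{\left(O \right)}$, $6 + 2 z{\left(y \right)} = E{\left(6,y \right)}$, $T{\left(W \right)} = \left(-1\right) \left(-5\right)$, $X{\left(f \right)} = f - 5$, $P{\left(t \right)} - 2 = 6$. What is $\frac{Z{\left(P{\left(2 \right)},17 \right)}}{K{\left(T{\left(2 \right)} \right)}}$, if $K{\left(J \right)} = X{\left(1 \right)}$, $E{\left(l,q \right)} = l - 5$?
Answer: $- \frac{45}{8} \approx -5.625$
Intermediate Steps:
$E{\left(l,q \right)} = -5 + l$ ($E{\left(l,q \right)} = l - 5 = -5 + l$)
$P{\left(t \right)} = 8$ ($P{\left(t \right)} = 2 + 6 = 8$)
$X{\left(f \right)} = -5 + f$
$T{\left(W \right)} = 5$
$z{\left(y \right)} = - \frac{5}{2}$ ($z{\left(y \right)} = -3 + \frac{-5 + 6}{2} = -3 + \frac{1}{2} \cdot 1 = -3 + \frac{1}{2} = - \frac{5}{2}$)
$K{\left(J \right)} = -4$ ($K{\left(J \right)} = -5 + 1 = -4$)
$Z{\left(r,O \right)} = - \frac{5}{2} + O + r$ ($Z{\left(r,O \right)} = \left(r + O\right) - \frac{5}{2} = \left(O + r\right) - \frac{5}{2} = - \frac{5}{2} + O + r$)
$\frac{Z{\left(P{\left(2 \right)},17 \right)}}{K{\left(T{\left(2 \right)} \right)}} = \frac{- \frac{5}{2} + 17 + 8}{-4} = \frac{45}{2} \left(- \frac{1}{4}\right) = - \frac{45}{8}$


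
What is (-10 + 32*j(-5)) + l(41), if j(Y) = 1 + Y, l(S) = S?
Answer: -97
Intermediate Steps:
(-10 + 32*j(-5)) + l(41) = (-10 + 32*(1 - 5)) + 41 = (-10 + 32*(-4)) + 41 = (-10 - 128) + 41 = -138 + 41 = -97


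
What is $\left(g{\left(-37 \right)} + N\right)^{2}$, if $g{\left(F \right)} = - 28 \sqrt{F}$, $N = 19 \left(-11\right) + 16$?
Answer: $8241 + 10808 i \sqrt{37} \approx 8241.0 + 65743.0 i$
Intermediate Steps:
$N = -193$ ($N = -209 + 16 = -193$)
$\left(g{\left(-37 \right)} + N\right)^{2} = \left(- 28 \sqrt{-37} - 193\right)^{2} = \left(- 28 i \sqrt{37} - 193\right)^{2} = \left(-193 - 28 i \sqrt{37}\right)^{2}$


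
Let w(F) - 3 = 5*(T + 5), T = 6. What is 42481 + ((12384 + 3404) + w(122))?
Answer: 58327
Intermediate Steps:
w(F) = 58 (w(F) = 3 + 5*(6 + 5) = 3 + 5*11 = 3 + 55 = 58)
42481 + ((12384 + 3404) + w(122)) = 42481 + ((12384 + 3404) + 58) = 42481 + (15788 + 58) = 42481 + 15846 = 58327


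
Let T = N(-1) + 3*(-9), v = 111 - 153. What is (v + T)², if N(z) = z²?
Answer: 4624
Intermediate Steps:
v = -42
T = -26 (T = (-1)² + 3*(-9) = 1 - 27 = -26)
(v + T)² = (-42 - 26)² = (-68)² = 4624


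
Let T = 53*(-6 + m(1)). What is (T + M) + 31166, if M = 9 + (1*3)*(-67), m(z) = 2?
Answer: 30762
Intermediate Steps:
M = -192 (M = 9 + 3*(-67) = 9 - 201 = -192)
T = -212 (T = 53*(-6 + 2) = 53*(-4) = -212)
(T + M) + 31166 = (-212 - 192) + 31166 = -404 + 31166 = 30762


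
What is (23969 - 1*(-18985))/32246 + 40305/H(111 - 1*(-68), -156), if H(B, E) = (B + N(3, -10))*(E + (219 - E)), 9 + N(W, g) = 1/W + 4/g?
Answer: 7245563304/3000119471 ≈ 2.4151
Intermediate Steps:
N(W, g) = -9 + 1/W + 4/g (N(W, g) = -9 + (1/W + 4/g) = -9 + 1/W + 4/g)
H(B, E) = -9928/5 + 219*B (H(B, E) = (B + (-9 + 1/3 + 4/(-10)))*(E + (219 - E)) = (B + (-9 + 1/3 + 4*(-1/10)))*219 = (B + (-9 + 1/3 - 2/5))*219 = (B - 136/15)*219 = (-136/15 + B)*219 = -9928/5 + 219*B)
(23969 - 1*(-18985))/32246 + 40305/H(111 - 1*(-68), -156) = (23969 - 1*(-18985))/32246 + 40305/(-9928/5 + 219*(111 - 1*(-68))) = (23969 + 18985)*(1/32246) + 40305/(-9928/5 + 219*(111 + 68)) = 42954*(1/32246) + 40305/(-9928/5 + 219*179) = 21477/16123 + 40305/(-9928/5 + 39201) = 21477/16123 + 40305/(186077/5) = 21477/16123 + 40305*(5/186077) = 21477/16123 + 201525/186077 = 7245563304/3000119471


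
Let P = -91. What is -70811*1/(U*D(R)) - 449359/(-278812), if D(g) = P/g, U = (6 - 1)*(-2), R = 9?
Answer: -6818372773/9758420 ≈ -698.72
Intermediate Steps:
U = -10 (U = 5*(-2) = -10)
D(g) = -91/g
-70811*1/(U*D(R)) - 449359/(-278812) = -70811/((-(-910)/9)) - 449359/(-278812) = -70811/((-(-910)/9)) - 449359*(-1/278812) = -70811/((-10*(-91/9))) + 449359/278812 = -70811/910/9 + 449359/278812 = -70811*9/910 + 449359/278812 = -49023/70 + 449359/278812 = -6818372773/9758420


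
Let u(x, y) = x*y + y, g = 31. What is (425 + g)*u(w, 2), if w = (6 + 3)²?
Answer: 74784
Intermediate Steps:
w = 81 (w = 9² = 81)
u(x, y) = y + x*y
(425 + g)*u(w, 2) = (425 + 31)*(2*(1 + 81)) = 456*(2*82) = 456*164 = 74784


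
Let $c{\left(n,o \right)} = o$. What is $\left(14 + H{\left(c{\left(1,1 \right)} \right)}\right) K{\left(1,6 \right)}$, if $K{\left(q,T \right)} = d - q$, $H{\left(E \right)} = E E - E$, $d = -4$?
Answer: $-70$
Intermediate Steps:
$H{\left(E \right)} = E^{2} - E$
$K{\left(q,T \right)} = -4 - q$
$\left(14 + H{\left(c{\left(1,1 \right)} \right)}\right) K{\left(1,6 \right)} = \left(14 + 1 \left(-1 + 1\right)\right) \left(-4 - 1\right) = \left(14 + 1 \cdot 0\right) \left(-4 - 1\right) = \left(14 + 0\right) \left(-5\right) = 14 \left(-5\right) = -70$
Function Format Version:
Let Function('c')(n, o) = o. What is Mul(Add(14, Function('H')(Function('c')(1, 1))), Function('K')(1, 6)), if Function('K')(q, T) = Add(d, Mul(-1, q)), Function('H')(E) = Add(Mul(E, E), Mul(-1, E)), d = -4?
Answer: -70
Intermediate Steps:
Function('H')(E) = Add(Pow(E, 2), Mul(-1, E))
Function('K')(q, T) = Add(-4, Mul(-1, q))
Mul(Add(14, Function('H')(Function('c')(1, 1))), Function('K')(1, 6)) = Mul(Add(14, Mul(1, Add(-1, 1))), Add(-4, Mul(-1, 1))) = Mul(Add(14, Mul(1, 0)), Add(-4, -1)) = Mul(Add(14, 0), -5) = Mul(14, -5) = -70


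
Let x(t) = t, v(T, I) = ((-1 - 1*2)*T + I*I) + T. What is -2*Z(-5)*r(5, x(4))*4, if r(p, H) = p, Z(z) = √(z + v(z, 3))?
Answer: -40*√14 ≈ -149.67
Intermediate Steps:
v(T, I) = I² - 2*T (v(T, I) = ((-1 - 2)*T + I²) + T = (-3*T + I²) + T = (I² - 3*T) + T = I² - 2*T)
Z(z) = √(9 - z) (Z(z) = √(z + (3² - 2*z)) = √(z + (9 - 2*z)) = √(9 - z))
-2*Z(-5)*r(5, x(4))*4 = -2*√(9 - 1*(-5))*5*4 = -2*√(9 + 5)*5*4 = -2*√14*5*4 = -2*5*√14*4 = -40*√14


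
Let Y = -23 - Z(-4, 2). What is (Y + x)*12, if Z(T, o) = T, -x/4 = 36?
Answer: -1956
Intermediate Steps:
x = -144 (x = -4*36 = -144)
Y = -19 (Y = -23 - 1*(-4) = -23 + 4 = -19)
(Y + x)*12 = (-19 - 144)*12 = -163*12 = -1956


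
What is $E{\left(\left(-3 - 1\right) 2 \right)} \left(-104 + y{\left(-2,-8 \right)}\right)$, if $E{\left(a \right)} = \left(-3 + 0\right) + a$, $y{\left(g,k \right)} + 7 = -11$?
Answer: $1342$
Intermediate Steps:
$y{\left(g,k \right)} = -18$ ($y{\left(g,k \right)} = -7 - 11 = -18$)
$E{\left(a \right)} = -3 + a$
$E{\left(\left(-3 - 1\right) 2 \right)} \left(-104 + y{\left(-2,-8 \right)}\right) = \left(-3 + \left(-3 - 1\right) 2\right) \left(-104 - 18\right) = \left(-3 - 8\right) \left(-122\right) = \left(-11\right) \left(-122\right) = 1342$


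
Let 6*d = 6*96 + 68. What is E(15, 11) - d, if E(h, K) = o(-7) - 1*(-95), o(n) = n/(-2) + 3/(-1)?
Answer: -71/6 ≈ -11.833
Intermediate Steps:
o(n) = -3 - n/2 (o(n) = n*(-1/2) + 3*(-1) = -n/2 - 3 = -3 - n/2)
E(h, K) = 191/2 (E(h, K) = (-3 - 1/2*(-7)) - 1*(-95) = (-3 + 7/2) + 95 = 1/2 + 95 = 191/2)
d = 322/3 (d = (6*96 + 68)/6 = (576 + 68)/6 = (1/6)*644 = 322/3 ≈ 107.33)
E(15, 11) - d = 191/2 - 1*322/3 = 191/2 - 322/3 = -71/6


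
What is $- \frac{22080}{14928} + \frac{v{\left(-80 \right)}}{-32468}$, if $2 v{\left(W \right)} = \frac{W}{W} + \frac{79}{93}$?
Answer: $- \frac{694503893}{469535982} \approx -1.4791$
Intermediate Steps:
$v{\left(W \right)} = \frac{86}{93}$ ($v{\left(W \right)} = \frac{\frac{W}{W} + \frac{79}{93}}{2} = \frac{1 + 79 \cdot \frac{1}{93}}{2} = \frac{1 + \frac{79}{93}}{2} = \frac{1}{2} \cdot \frac{172}{93} = \frac{86}{93}$)
$- \frac{22080}{14928} + \frac{v{\left(-80 \right)}}{-32468} = - \frac{22080}{14928} + \frac{86}{93 \left(-32468\right)} = \left(-22080\right) \frac{1}{14928} + \frac{86}{93} \left(- \frac{1}{32468}\right) = - \frac{460}{311} - \frac{43}{1509762} = - \frac{694503893}{469535982}$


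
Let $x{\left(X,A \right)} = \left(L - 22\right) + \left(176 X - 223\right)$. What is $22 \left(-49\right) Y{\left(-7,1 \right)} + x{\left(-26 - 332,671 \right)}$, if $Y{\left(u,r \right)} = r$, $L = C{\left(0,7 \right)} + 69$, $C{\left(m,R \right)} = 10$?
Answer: $-64252$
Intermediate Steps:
$L = 79$ ($L = 10 + 69 = 79$)
$x{\left(X,A \right)} = -166 + 176 X$ ($x{\left(X,A \right)} = \left(79 - 22\right) + \left(176 X - 223\right) = 57 + \left(-223 + 176 X\right) = -166 + 176 X$)
$22 \left(-49\right) Y{\left(-7,1 \right)} + x{\left(-26 - 332,671 \right)} = 22 \left(-49\right) 1 + \left(-166 + 176 \left(-26 - 332\right)\right) = \left(-1078\right) 1 + \left(-166 + 176 \left(-358\right)\right) = -1078 - 63174 = -64252$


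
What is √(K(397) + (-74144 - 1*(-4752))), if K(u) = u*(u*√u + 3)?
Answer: √(-68201 + 157609*√397) ≈ 1752.8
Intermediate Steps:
K(u) = u*(3 + u^(3/2)) (K(u) = u*(u^(3/2) + 3) = u*(3 + u^(3/2)))
√(K(397) + (-74144 - 1*(-4752))) = √((397^(5/2) + 3*397) + (-74144 - 1*(-4752))) = √((157609*√397 + 1191) + (-74144 + 4752)) = √((1191 + 157609*√397) - 69392) = √(-68201 + 157609*√397)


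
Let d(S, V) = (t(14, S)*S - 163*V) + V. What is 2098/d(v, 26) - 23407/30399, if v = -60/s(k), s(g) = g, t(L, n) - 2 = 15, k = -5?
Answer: -8755131/6768844 ≈ -1.2934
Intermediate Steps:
t(L, n) = 17 (t(L, n) = 2 + 15 = 17)
v = 12 (v = -60/(-5) = -60*(-1/5) = 12)
d(S, V) = -162*V + 17*S (d(S, V) = (17*S - 163*V) + V = (-163*V + 17*S) + V = -162*V + 17*S)
2098/d(v, 26) - 23407/30399 = 2098/(-162*26 + 17*12) - 23407/30399 = 2098/(-4212 + 204) - 23407*1/30399 = 2098/(-4008) - 23407/30399 = 2098*(-1/4008) - 23407/30399 = -1049/2004 - 23407/30399 = -8755131/6768844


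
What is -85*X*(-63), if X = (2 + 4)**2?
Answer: 192780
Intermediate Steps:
X = 36 (X = 6**2 = 36)
-85*X*(-63) = -85*36*(-63) = -3060*(-63) = 192780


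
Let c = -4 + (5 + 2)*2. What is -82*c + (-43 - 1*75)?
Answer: -938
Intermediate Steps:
c = 10 (c = -4 + 7*2 = -4 + 14 = 10)
-82*c + (-43 - 1*75) = -82*10 + (-43 - 1*75) = -820 + (-43 - 75) = -820 - 118 = -938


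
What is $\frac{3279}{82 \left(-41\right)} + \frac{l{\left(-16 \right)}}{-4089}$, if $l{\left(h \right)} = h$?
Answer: $- \frac{13354039}{13747218} \approx -0.9714$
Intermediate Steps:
$\frac{3279}{82 \left(-41\right)} + \frac{l{\left(-16 \right)}}{-4089} = \frac{3279}{82 \left(-41\right)} - \frac{16}{-4089} = \frac{3279}{-3362} - - \frac{16}{4089} = 3279 \left(- \frac{1}{3362}\right) + \frac{16}{4089} = - \frac{3279}{3362} + \frac{16}{4089} = - \frac{13354039}{13747218}$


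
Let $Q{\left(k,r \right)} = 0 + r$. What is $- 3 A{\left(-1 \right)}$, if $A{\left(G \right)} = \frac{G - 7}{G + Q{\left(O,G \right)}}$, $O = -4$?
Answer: $-12$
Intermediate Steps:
$Q{\left(k,r \right)} = r$
$A{\left(G \right)} = \frac{-7 + G}{2 G}$ ($A{\left(G \right)} = \frac{G - 7}{G + G} = \frac{-7 + G}{2 G}$)
$- 3 A{\left(-1 \right)} = - 3 \frac{-7 - 1}{2 \left(-1\right)} = - 3 \cdot \frac{1}{2} \left(-1\right) \left(-8\right) = \left(-3\right) 4 = -12$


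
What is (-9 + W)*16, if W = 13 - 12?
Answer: -128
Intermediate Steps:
W = 1
(-9 + W)*16 = (-9 + 1)*16 = -8*16 = -128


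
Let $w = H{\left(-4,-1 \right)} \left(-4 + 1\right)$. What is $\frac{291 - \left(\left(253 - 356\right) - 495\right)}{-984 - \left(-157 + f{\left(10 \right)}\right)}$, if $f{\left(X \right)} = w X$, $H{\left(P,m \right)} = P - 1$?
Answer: $- \frac{889}{977} \approx -0.90993$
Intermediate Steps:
$H{\left(P,m \right)} = -1 + P$ ($H{\left(P,m \right)} = P - 1 = -1 + P$)
$w = 15$ ($w = \left(-1 - 4\right) \left(-4 + 1\right) = \left(-5\right) \left(-3\right) = 15$)
$f{\left(X \right)} = 15 X$
$\frac{291 - \left(\left(253 - 356\right) - 495\right)}{-984 - \left(-157 + f{\left(10 \right)}\right)} = \frac{291 - \left(\left(253 - 356\right) - 495\right)}{-984 + \left(157 - 15 \cdot 10\right)} = \frac{291 - \left(-103 - 495\right)}{-984 + \left(157 - 150\right)} = \frac{291 - -598}{-984 + \left(157 - 150\right)} = \frac{291 + 598}{-984 + 7} = \frac{1}{-977} \cdot 889 = \left(- \frac{1}{977}\right) 889 = - \frac{889}{977}$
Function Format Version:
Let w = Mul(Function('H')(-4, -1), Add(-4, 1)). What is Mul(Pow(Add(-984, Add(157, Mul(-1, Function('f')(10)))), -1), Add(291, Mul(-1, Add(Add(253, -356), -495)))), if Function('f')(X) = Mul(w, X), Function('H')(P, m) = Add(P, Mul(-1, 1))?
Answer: Rational(-889, 977) ≈ -0.90993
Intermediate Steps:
Function('H')(P, m) = Add(-1, P) (Function('H')(P, m) = Add(P, -1) = Add(-1, P))
w = 15 (w = Mul(Add(-1, -4), Add(-4, 1)) = Mul(-5, -3) = 15)
Function('f')(X) = Mul(15, X)
Mul(Pow(Add(-984, Add(157, Mul(-1, Function('f')(10)))), -1), Add(291, Mul(-1, Add(Add(253, -356), -495)))) = Mul(Pow(Add(-984, Add(157, Mul(-1, Mul(15, 10)))), -1), Add(291, Mul(-1, Add(Add(253, -356), -495)))) = Mul(Pow(Add(-984, Add(157, Mul(-1, 150))), -1), Add(291, Mul(-1, Add(-103, -495)))) = Mul(Pow(Add(-984, Add(157, -150)), -1), Add(291, Mul(-1, -598))) = Mul(Pow(Add(-984, 7), -1), Add(291, 598)) = Mul(Pow(-977, -1), 889) = Mul(Rational(-1, 977), 889) = Rational(-889, 977)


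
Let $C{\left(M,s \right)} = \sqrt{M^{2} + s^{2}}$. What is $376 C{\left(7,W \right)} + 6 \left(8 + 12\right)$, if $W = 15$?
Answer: $120 + 376 \sqrt{274} \approx 6343.9$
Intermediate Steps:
$376 C{\left(7,W \right)} + 6 \left(8 + 12\right) = 376 \sqrt{7^{2} + 15^{2}} + 6 \left(8 + 12\right) = 376 \sqrt{49 + 225} + 6 \cdot 20 = 376 \sqrt{274} + 120 = 120 + 376 \sqrt{274}$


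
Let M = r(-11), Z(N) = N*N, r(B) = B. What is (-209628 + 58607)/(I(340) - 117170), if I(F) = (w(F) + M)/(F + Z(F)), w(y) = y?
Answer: 17509374740/13584689471 ≈ 1.2889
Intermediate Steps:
Z(N) = N²
M = -11
I(F) = (-11 + F)/(F + F²) (I(F) = (F - 11)/(F + F²) = (-11 + F)/(F + F²))
(-209628 + 58607)/(I(340) - 117170) = (-209628 + 58607)/((-11 + 340)/(340*(1 + 340)) - 117170) = -151021/((1/340)*329/341 - 117170) = -151021/((1/340)*(1/341)*329 - 117170) = -151021/(329/115940 - 117170) = -151021/(-13584689471/115940) = -151021*(-115940/13584689471) = 17509374740/13584689471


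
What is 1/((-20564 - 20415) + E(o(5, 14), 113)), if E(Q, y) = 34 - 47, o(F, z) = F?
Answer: -1/40992 ≈ -2.4395e-5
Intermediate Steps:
E(Q, y) = -13
1/((-20564 - 20415) + E(o(5, 14), 113)) = 1/((-20564 - 20415) - 13) = 1/(-40979 - 13) = 1/(-40992) = -1/40992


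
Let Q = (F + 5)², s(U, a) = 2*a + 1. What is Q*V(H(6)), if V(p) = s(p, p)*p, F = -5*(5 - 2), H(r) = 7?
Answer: 10500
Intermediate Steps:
F = -15 (F = -5*3 = -15)
s(U, a) = 1 + 2*a
V(p) = p*(1 + 2*p) (V(p) = (1 + 2*p)*p = p*(1 + 2*p))
Q = 100 (Q = (-15 + 5)² = (-10)² = 100)
Q*V(H(6)) = 100*(7*(1 + 2*7)) = 100*(7*(1 + 14)) = 100*(7*15) = 100*105 = 10500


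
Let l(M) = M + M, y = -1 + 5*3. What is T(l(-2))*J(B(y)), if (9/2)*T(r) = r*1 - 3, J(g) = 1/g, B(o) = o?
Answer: -⅑ ≈ -0.11111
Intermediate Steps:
y = 14 (y = -1 + 15 = 14)
l(M) = 2*M
T(r) = -⅔ + 2*r/9 (T(r) = 2*(r*1 - 3)/9 = 2*(r - 3)/9 = 2*(-3 + r)/9 = -⅔ + 2*r/9)
T(l(-2))*J(B(y)) = (-⅔ + 2*(2*(-2))/9)/14 = (-⅔ + (2/9)*(-4))*(1/14) = (-⅔ - 8/9)*(1/14) = -14/9*1/14 = -⅑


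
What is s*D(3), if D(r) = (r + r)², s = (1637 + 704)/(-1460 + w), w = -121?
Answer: -28092/527 ≈ -53.305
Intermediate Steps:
s = -2341/1581 (s = (1637 + 704)/(-1460 - 121) = 2341/(-1581) = 2341*(-1/1581) = -2341/1581 ≈ -1.4807)
D(r) = 4*r² (D(r) = (2*r)² = 4*r²)
s*D(3) = -9364*3²/1581 = -9364*9/1581 = -2341/1581*36 = -28092/527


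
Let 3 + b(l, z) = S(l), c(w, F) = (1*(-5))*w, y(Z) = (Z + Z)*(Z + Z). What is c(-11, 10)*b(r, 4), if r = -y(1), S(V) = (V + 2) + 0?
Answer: -275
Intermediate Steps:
y(Z) = 4*Z² (y(Z) = (2*Z)*(2*Z) = 4*Z²)
c(w, F) = -5*w
S(V) = 2 + V (S(V) = (2 + V) + 0 = 2 + V)
r = -4 (r = -4*1² = -4 ≈ -4.0000)
b(l, z) = -1 + l (b(l, z) = -3 + (2 + l) = -1 + l)
c(-11, 10)*b(r, 4) = (-5*(-11))*(-1 - 4) = 55*(-5) = -275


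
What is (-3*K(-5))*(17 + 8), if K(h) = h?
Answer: 375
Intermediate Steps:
(-3*K(-5))*(17 + 8) = (-3*(-5))*(17 + 8) = 15*25 = 375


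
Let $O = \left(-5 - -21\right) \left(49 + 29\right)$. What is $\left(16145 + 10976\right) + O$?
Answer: $28369$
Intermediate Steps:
$O = 1248$ ($O = \left(-5 + 21\right) 78 = 16 \cdot 78 = 1248$)
$\left(16145 + 10976\right) + O = \left(16145 + 10976\right) + 1248 = 27121 + 1248 = 28369$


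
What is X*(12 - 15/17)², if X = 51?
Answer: 107163/17 ≈ 6303.7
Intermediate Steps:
X*(12 - 15/17)² = 51*(12 - 15/17)² = 51*(189/17)² = 51*(35721/289) = 107163/17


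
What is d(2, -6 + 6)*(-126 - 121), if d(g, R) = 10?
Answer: -2470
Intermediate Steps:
d(2, -6 + 6)*(-126 - 121) = 10*(-126 - 121) = 10*(-247) = -2470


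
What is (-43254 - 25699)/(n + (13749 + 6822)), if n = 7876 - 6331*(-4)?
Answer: -68953/53771 ≈ -1.2823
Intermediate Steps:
n = 33200 (n = 7876 + 25324 = 33200)
(-43254 - 25699)/(n + (13749 + 6822)) = (-43254 - 25699)/(33200 + (13749 + 6822)) = -68953/(33200 + 20571) = -68953/53771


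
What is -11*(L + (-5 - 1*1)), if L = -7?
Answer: 143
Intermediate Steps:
-11*(L + (-5 - 1*1)) = -11*(-7 + (-5 - 1*1)) = -11*(-7 + (-5 - 1)) = -11*(-7 - 6) = -11*(-13) = 143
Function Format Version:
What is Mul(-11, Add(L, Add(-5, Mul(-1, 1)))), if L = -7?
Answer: 143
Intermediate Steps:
Mul(-11, Add(L, Add(-5, Mul(-1, 1)))) = Mul(-11, Add(-7, Add(-5, Mul(-1, 1)))) = Mul(-11, Add(-7, Add(-5, -1))) = Mul(-11, Add(-7, -6)) = Mul(-11, -13) = 143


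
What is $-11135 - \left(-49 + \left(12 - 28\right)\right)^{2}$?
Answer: $-15360$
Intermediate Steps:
$-11135 - \left(-49 + \left(12 - 28\right)\right)^{2} = -11135 - \left(-49 - 16\right)^{2} = -11135 - \left(-65\right)^{2} = -11135 - 4225 = -15360$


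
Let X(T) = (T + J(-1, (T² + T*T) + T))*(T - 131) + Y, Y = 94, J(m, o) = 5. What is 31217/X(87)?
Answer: -31217/3954 ≈ -7.8950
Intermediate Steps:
X(T) = 94 + (-131 + T)*(5 + T) (X(T) = (T + 5)*(T - 131) + 94 = (5 + T)*(-131 + T) + 94 = (-131 + T)*(5 + T) + 94 = 94 + (-131 + T)*(5 + T))
31217/X(87) = 31217/(-561 + 87² - 126*87) = 31217/(-561 + 7569 - 10962) = 31217/(-3954) = 31217*(-1/3954) = -31217/3954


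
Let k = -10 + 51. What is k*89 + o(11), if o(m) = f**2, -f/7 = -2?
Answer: 3845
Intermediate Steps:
f = 14 (f = -7*(-2) = 14)
o(m) = 196 (o(m) = 14**2 = 196)
k = 41
k*89 + o(11) = 41*89 + 196 = 3649 + 196 = 3845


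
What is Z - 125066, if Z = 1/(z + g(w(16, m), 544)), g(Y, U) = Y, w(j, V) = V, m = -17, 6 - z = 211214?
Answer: -26417065851/211225 ≈ -1.2507e+5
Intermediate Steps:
z = -211208 (z = 6 - 1*211214 = 6 - 211214 = -211208)
Z = -1/211225 (Z = 1/(-211208 - 17) = 1/(-211225) = -1/211225 ≈ -4.7343e-6)
Z - 125066 = -1/211225 - 125066 = -26417065851/211225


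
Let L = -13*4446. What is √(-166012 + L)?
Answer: I*√223810 ≈ 473.09*I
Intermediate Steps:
L = -57798
√(-166012 + L) = √(-166012 - 57798) = √(-223810) = I*√223810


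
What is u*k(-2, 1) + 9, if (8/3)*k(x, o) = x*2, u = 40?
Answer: -51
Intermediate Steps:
k(x, o) = 3*x/4 (k(x, o) = 3*(x*2)/8 = 3*(2*x)/8 = 3*x/4)
u*k(-2, 1) + 9 = 40*((¾)*(-2)) + 9 = 40*(-3/2) + 9 = -60 + 9 = -51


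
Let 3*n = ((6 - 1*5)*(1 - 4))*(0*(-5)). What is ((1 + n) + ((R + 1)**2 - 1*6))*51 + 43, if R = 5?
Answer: 1624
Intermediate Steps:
n = 0 (n = (((6 - 1*5)*(1 - 4))*(0*(-5)))/3 = (((6 - 5)*(-3))*0)/3 = ((1*(-3))*0)/3 = (-3*0)/3 = (1/3)*0 = 0)
((1 + n) + ((R + 1)**2 - 1*6))*51 + 43 = ((1 + 0) + ((5 + 1)**2 - 1*6))*51 + 43 = (1 + (6**2 - 6))*51 + 43 = (1 + (36 - 6))*51 + 43 = (1 + 30)*51 + 43 = 31*51 + 43 = 1581 + 43 = 1624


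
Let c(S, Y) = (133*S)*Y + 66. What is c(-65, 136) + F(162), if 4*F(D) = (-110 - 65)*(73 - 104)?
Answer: -4697191/4 ≈ -1.1743e+6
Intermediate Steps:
c(S, Y) = 66 + 133*S*Y (c(S, Y) = 133*S*Y + 66 = 66 + 133*S*Y)
F(D) = 5425/4 (F(D) = ((-110 - 65)*(73 - 104))/4 = (-175*(-31))/4 = (1/4)*5425 = 5425/4)
c(-65, 136) + F(162) = (66 + 133*(-65)*136) + 5425/4 = (66 - 1175720) + 5425/4 = -1175654 + 5425/4 = -4697191/4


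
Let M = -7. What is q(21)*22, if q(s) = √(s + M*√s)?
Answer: 22*√(21 - 7*√21) ≈ 73.224*I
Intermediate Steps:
q(s) = √(s - 7*√s)
q(21)*22 = √(21 - 7*√21)*22 = 22*√(21 - 7*√21)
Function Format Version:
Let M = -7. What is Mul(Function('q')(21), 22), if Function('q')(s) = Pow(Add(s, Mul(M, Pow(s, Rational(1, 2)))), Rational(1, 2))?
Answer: Mul(22, Pow(Add(21, Mul(-7, Pow(21, Rational(1, 2)))), Rational(1, 2))) ≈ Mul(73.224, I)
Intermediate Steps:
Function('q')(s) = Pow(Add(s, Mul(-7, Pow(s, Rational(1, 2)))), Rational(1, 2))
Mul(Function('q')(21), 22) = Mul(Pow(Add(21, Mul(-7, Pow(21, Rational(1, 2)))), Rational(1, 2)), 22) = Mul(22, Pow(Add(21, Mul(-7, Pow(21, Rational(1, 2)))), Rational(1, 2)))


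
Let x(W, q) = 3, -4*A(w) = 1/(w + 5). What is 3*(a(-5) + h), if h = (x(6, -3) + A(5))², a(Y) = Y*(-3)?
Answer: 114483/1600 ≈ 71.552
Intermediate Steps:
A(w) = -1/(4*(5 + w)) (A(w) = -1/(4*(w + 5)) = -1/(4*(5 + w)))
a(Y) = -3*Y
h = 14161/1600 (h = (3 - 1/(20 + 4*5))² = (3 - 1/(20 + 20))² = (3 - 1/40)² = (119/40)² = 14161/1600 ≈ 8.8506)
3*(a(-5) + h) = 3*(-3*(-5) + 14161/1600) = 3*(15 + 14161/1600) = 3*(38161/1600) = 114483/1600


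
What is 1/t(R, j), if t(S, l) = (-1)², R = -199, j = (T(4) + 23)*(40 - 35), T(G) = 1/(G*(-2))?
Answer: 1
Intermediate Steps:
T(G) = -1/(2*G) (T(G) = -½/G = -1/(2*G))
j = 915/8 (j = (-½/4 + 23)*(40 - 35) = (-½*¼ + 23)*5 = (-⅛ + 23)*5 = (183/8)*5 = 915/8 ≈ 114.38)
t(S, l) = 1
1/t(R, j) = 1/1 = 1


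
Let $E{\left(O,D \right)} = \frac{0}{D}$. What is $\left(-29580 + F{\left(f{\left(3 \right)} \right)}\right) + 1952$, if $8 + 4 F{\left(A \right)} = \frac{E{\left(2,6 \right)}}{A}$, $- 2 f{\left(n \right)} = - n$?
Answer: $-27630$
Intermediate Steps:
$E{\left(O,D \right)} = 0$
$f{\left(n \right)} = \frac{n}{2}$ ($f{\left(n \right)} = - \frac{\left(-1\right) n}{2} = \frac{n}{2}$)
$F{\left(A \right)} = -2$ ($F{\left(A \right)} = -2 + \frac{0 \frac{1}{A}}{4} = -2 + \frac{1}{4} \cdot 0 = -2 + 0 = -2$)
$\left(-29580 + F{\left(f{\left(3 \right)} \right)}\right) + 1952 = \left(-29580 - 2\right) + 1952 = -29582 + 1952 = -27630$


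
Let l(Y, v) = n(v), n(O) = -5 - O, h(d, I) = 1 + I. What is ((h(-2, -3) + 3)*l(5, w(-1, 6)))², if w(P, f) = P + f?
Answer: 100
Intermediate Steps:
l(Y, v) = -5 - v
((h(-2, -3) + 3)*l(5, w(-1, 6)))² = (((1 - 3) + 3)*(-5 - (-1 + 6)))² = ((-2 + 3)*(-5 - 1*5))² = (1*(-5 - 5))² = (1*(-10))² = (-10)² = 100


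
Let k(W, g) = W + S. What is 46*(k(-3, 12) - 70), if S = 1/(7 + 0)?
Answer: -23460/7 ≈ -3351.4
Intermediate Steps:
S = 1/7 ≈ 0.14286
k(W, g) = 1/7 + W (k(W, g) = W + 1/7 = 1/7 + W)
46*(k(-3, 12) - 70) = 46*((1/7 - 3) - 70) = 46*(-20/7 - 70) = 46*(-510/7) = -23460/7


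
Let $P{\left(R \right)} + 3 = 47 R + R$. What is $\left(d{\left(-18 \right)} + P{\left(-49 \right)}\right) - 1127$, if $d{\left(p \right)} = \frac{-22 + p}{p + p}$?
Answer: $- \frac{31328}{9} \approx -3480.9$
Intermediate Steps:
$P{\left(R \right)} = -3 + 48 R$ ($P{\left(R \right)} = -3 + \left(47 R + R\right) = -3 + 48 R$)
$d{\left(p \right)} = \frac{-22 + p}{2 p}$
$\left(d{\left(-18 \right)} + P{\left(-49 \right)}\right) - 1127 = \left(\frac{-22 - 18}{2 \left(-18\right)} + \left(-3 + 48 \left(-49\right)\right)\right) - 1127 = \left(\frac{1}{2} \left(- \frac{1}{18}\right) \left(-40\right) - 2355\right) - 1127 = \left(\frac{10}{9} - 2355\right) - 1127 = - \frac{21185}{9} - 1127 = - \frac{31328}{9}$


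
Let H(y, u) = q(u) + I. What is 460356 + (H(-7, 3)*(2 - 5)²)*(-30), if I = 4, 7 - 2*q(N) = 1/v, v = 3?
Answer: 458376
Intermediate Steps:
q(N) = 10/3 (q(N) = 7/2 - ½/3 = 7/2 - ½*⅓ = 7/2 - ⅙ = 10/3)
H(y, u) = 22/3 (H(y, u) = 10/3 + 4 = 22/3)
460356 + (H(-7, 3)*(2 - 5)²)*(-30) = 460356 + (22*(2 - 5)²/3)*(-30) = 460356 + ((22/3)*(-3)²)*(-30) = 460356 + ((22/3)*9)*(-30) = 460356 + 66*(-30) = 460356 - 1980 = 458376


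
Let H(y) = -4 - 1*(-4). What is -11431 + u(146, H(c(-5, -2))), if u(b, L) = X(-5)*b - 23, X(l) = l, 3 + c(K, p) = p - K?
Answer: -12184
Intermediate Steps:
c(K, p) = -3 + p - K (c(K, p) = -3 + (p - K) = -3 + p - K)
H(y) = 0 (H(y) = -4 + 4 = 0)
u(b, L) = -23 - 5*b (u(b, L) = -5*b - 23 = -23 - 5*b)
-11431 + u(146, H(c(-5, -2))) = -11431 + (-23 - 5*146) = -11431 + (-23 - 730) = -11431 - 753 = -12184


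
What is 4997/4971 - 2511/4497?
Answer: 3329776/7451529 ≈ 0.44686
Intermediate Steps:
4997/4971 - 2511/4497 = 4997*(1/4971) - 2511*1/4497 = 4997/4971 - 837/1499 = 3329776/7451529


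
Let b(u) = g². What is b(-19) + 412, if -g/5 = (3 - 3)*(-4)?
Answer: 412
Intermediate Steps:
g = 0 (g = -5*(3 - 3)*(-4) = -0*(-4) = -5*0 = 0)
b(u) = 0 (b(u) = 0² = 0)
b(-19) + 412 = 0 + 412 = 412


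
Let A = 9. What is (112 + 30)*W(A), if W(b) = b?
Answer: 1278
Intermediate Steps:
(112 + 30)*W(A) = (112 + 30)*9 = 142*9 = 1278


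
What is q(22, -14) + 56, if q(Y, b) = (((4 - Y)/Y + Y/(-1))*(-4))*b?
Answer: -13440/11 ≈ -1221.8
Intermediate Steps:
q(Y, b) = b*(4*Y - 4*(4 - Y)/Y) (q(Y, b) = (((4 - Y)/Y + Y*(-1))*(-4))*b = (((4 - Y)/Y - Y)*(-4))*b = ((-Y + (4 - Y)/Y)*(-4))*b = (4*Y - 4*(4 - Y)/Y)*b = b*(4*Y - 4*(4 - Y)/Y))
q(22, -14) + 56 = 4*(-14)*(-4 + 22*(1 + 22))/22 + 56 = 4*(-14)*(1/22)*(-4 + 22*23) + 56 = 4*(-14)*(1/22)*(-4 + 506) + 56 = 4*(-14)*(1/22)*502 + 56 = -14056/11 + 56 = -13440/11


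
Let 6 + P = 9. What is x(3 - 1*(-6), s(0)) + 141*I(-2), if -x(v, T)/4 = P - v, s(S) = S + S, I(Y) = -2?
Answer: -258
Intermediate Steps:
s(S) = 2*S
P = 3 (P = -6 + 9 = 3)
x(v, T) = -12 + 4*v (x(v, T) = -4*(3 - v) = -12 + 4*v)
x(3 - 1*(-6), s(0)) + 141*I(-2) = (-12 + 4*(3 - 1*(-6))) + 141*(-2) = (-12 + 4*(3 + 6)) - 282 = (-12 + 4*9) - 282 = (-12 + 36) - 282 = 24 - 282 = -258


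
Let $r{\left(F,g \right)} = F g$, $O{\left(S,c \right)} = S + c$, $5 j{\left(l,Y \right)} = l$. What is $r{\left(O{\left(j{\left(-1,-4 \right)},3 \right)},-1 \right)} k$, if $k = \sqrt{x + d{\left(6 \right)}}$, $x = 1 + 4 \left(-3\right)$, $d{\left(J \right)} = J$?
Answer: $- \frac{14 i \sqrt{5}}{5} \approx - 6.261 i$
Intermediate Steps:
$j{\left(l,Y \right)} = \frac{l}{5}$
$x = -11$ ($x = 1 - 12 = -11$)
$k = i \sqrt{5}$ ($k = \sqrt{-11 + 6} = \sqrt{-5} = i \sqrt{5} \approx 2.2361 i$)
$r{\left(O{\left(j{\left(-1,-4 \right)},3 \right)},-1 \right)} k = \left(\frac{1}{5} \left(-1\right) + 3\right) \left(-1\right) i \sqrt{5} = \left(- \frac{1}{5} + 3\right) \left(-1\right) i \sqrt{5} = \frac{14}{5} \left(-1\right) i \sqrt{5} = - \frac{14 i \sqrt{5}}{5}$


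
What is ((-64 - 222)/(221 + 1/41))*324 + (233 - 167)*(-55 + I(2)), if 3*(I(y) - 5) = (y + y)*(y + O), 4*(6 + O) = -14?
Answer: -19842372/4531 ≈ -4379.3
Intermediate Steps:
O = -19/2 (O = -6 + (¼)*(-14) = -6 - 7/2 = -19/2 ≈ -9.5000)
I(y) = 5 + 2*y*(-19/2 + y)/3 (I(y) = 5 + ((y + y)*(y - 19/2))/3 = 5 + ((2*y)*(-19/2 + y))/3 = 5 + (2*y*(-19/2 + y))/3 = 5 + 2*y*(-19/2 + y)/3)
((-64 - 222)/(221 + 1/41))*324 + (233 - 167)*(-55 + I(2)) = ((-64 - 222)/(221 + 1/41))*324 + (233 - 167)*(-55 + (5 - 19/3*2 + (⅔)*2²)) = -286/(221 + 1/41)*324 + 66*(-55 + (5 - 38/3 + (⅔)*4)) = -286/9062/41*324 + 66*(-55 + (5 - 38/3 + 8/3)) = -286*41/9062*324 + 66*(-55 - 5) = -5863/4531*324 + 66*(-60) = -1899612/4531 - 3960 = -19842372/4531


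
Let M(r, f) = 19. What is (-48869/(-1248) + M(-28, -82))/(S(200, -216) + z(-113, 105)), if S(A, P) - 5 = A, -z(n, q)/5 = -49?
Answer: 72581/561600 ≈ 0.12924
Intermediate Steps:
z(n, q) = 245 (z(n, q) = -5*(-49) = 245)
S(A, P) = 5 + A
(-48869/(-1248) + M(-28, -82))/(S(200, -216) + z(-113, 105)) = (-48869/(-1248) + 19)/((5 + 200) + 245) = (-48869*(-1/1248) + 19)/(205 + 245) = (48869/1248 + 19)/450 = (72581/1248)*(1/450) = 72581/561600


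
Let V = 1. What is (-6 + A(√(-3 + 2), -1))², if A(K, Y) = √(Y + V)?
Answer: 36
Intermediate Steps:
A(K, Y) = √(1 + Y) (A(K, Y) = √(Y + 1) = √(1 + Y))
(-6 + A(√(-3 + 2), -1))² = (-6 + √(1 - 1))² = (-6 + √0)² = (-6 + 0)² = (-6)² = 36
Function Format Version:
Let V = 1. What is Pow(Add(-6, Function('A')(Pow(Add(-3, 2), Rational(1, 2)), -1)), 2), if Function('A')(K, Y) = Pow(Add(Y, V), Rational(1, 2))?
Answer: 36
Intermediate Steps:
Function('A')(K, Y) = Pow(Add(1, Y), Rational(1, 2)) (Function('A')(K, Y) = Pow(Add(Y, 1), Rational(1, 2)) = Pow(Add(1, Y), Rational(1, 2)))
Pow(Add(-6, Function('A')(Pow(Add(-3, 2), Rational(1, 2)), -1)), 2) = Pow(Add(-6, Pow(Add(1, -1), Rational(1, 2))), 2) = Pow(Add(-6, Pow(0, Rational(1, 2))), 2) = Pow(Add(-6, 0), 2) = Pow(-6, 2) = 36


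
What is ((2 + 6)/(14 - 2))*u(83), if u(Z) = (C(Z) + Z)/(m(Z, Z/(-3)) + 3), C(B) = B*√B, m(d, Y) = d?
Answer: 83/129 + 83*√83/129 ≈ 6.5052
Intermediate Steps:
C(B) = B^(3/2)
u(Z) = (Z + Z^(3/2))/(3 + Z) (u(Z) = (Z^(3/2) + Z)/(Z + 3) = (Z + Z^(3/2))/(3 + Z))
((2 + 6)/(14 - 2))*u(83) = ((2 + 6)/(14 - 2))*((83 + 83^(3/2))/(3 + 83)) = (8/12)*((83 + 83*√83)/86) = (8*(1/12))*((83 + 83*√83)/86) = 2*(83/86 + 83*√83/86)/3 = 83/129 + 83*√83/129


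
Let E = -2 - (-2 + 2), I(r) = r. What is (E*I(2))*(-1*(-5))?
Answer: -20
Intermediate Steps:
E = -2 (E = -2 - 1*0 = -2 + 0 = -2)
(E*I(2))*(-1*(-5)) = (-2*2)*(-1*(-5)) = -4*5 = -20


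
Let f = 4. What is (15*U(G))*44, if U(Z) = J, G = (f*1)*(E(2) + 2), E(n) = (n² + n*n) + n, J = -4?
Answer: -2640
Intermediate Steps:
E(n) = n + 2*n² (E(n) = (n² + n²) + n = 2*n² + n = n + 2*n²)
G = 48 (G = (4*1)*(2*(1 + 2*2) + 2) = 4*(2*(1 + 4) + 2) = 4*(2*5 + 2) = 4*(10 + 2) = 4*12 = 48)
U(Z) = -4
(15*U(G))*44 = (15*(-4))*44 = -60*44 = -2640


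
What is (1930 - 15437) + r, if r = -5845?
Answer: -19352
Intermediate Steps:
(1930 - 15437) + r = (1930 - 15437) - 5845 = -13507 - 5845 = -19352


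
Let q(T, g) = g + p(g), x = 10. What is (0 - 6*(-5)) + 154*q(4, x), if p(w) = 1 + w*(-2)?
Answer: -1356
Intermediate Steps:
p(w) = 1 - 2*w
q(T, g) = 1 - g (q(T, g) = g + (1 - 2*g) = 1 - g)
(0 - 6*(-5)) + 154*q(4, x) = (0 - 6*(-5)) + 154*(1 - 1*10) = (0 + 30) + 154*(1 - 10) = 30 + 154*(-9) = 30 - 1386 = -1356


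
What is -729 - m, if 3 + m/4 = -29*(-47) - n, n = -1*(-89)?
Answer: -5813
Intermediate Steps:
n = 89
m = 5084 (m = -12 + 4*(-29*(-47) - 1*89) = -12 + 4*(1363 - 89) = -12 + 4*1274 = -12 + 5096 = 5084)
-729 - m = -729 - 1*5084 = -729 - 5084 = -5813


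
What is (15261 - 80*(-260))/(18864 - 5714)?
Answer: 36061/13150 ≈ 2.7423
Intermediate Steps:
(15261 - 80*(-260))/(18864 - 5714) = (15261 + 20800)/13150 = 36061*(1/13150) = 36061/13150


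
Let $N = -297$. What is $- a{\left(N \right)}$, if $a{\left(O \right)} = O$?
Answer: $297$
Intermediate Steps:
$- a{\left(N \right)} = \left(-1\right) \left(-297\right) = 297$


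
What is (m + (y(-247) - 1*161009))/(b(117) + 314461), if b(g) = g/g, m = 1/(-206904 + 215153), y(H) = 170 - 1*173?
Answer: -1328187987/2593997038 ≈ -0.51202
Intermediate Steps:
y(H) = -3 (y(H) = 170 - 173 = -3)
m = 1/8249 ≈ 0.00012123
b(g) = 1
(m + (y(-247) - 1*161009))/(b(117) + 314461) = (1/8249 + (-3 - 1*161009))/(1 + 314461) = (1/8249 + (-3 - 161009))/314462 = (1/8249 - 161012)*(1/314462) = -1328187987/8249*1/314462 = -1328187987/2593997038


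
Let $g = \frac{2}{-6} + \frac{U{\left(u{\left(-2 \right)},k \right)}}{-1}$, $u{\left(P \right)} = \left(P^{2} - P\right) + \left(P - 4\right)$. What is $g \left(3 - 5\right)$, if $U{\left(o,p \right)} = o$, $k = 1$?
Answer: $\frac{2}{3} \approx 0.66667$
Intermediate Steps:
$u{\left(P \right)} = -4 + P^{2}$ ($u{\left(P \right)} = \left(P^{2} - P\right) + \left(P - 4\right) = \left(P^{2} - P\right) + \left(-4 + P\right) = -4 + P^{2}$)
$g = - \frac{1}{3}$ ($g = \frac{2}{-6} + \frac{-4 + \left(-2\right)^{2}}{-1} = 2 \left(- \frac{1}{6}\right) + \left(-4 + 4\right) \left(-1\right) = - \frac{1}{3} + 0 \left(-1\right) = - \frac{1}{3} + 0 = - \frac{1}{3} \approx -0.33333$)
$g \left(3 - 5\right) = - \frac{3 - 5}{3} = \left(- \frac{1}{3}\right) \left(-2\right) = \frac{2}{3}$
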